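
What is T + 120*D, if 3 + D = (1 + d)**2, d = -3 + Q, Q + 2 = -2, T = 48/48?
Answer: 3961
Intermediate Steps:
T = 1 (T = 48*(1/48) = 1)
Q = -4 (Q = -2 - 2 = -4)
d = -7 (d = -3 - 4 = -7)
D = 33 (D = -3 + (1 - 7)**2 = -3 + (-6)**2 = -3 + 36 = 33)
T + 120*D = 1 + 120*33 = 1 + 3960 = 3961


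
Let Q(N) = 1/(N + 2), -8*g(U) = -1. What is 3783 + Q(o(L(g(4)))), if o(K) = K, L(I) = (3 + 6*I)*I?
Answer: 298889/79 ≈ 3783.4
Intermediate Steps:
g(U) = 1/8 (g(U) = -1/8*(-1) = 1/8)
L(I) = I*(3 + 6*I)
Q(N) = 1/(2 + N)
3783 + Q(o(L(g(4)))) = 3783 + 1/(2 + 3*(1/8)*(1 + 2*(1/8))) = 3783 + 1/(2 + 3*(1/8)*(1 + 1/4)) = 3783 + 1/(2 + 3*(1/8)*(5/4)) = 3783 + 1/(2 + 15/32) = 3783 + 1/(79/32) = 3783 + 32/79 = 298889/79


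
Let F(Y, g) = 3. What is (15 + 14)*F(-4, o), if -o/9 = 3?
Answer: 87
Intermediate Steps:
o = -27 (o = -9*3 = -27)
(15 + 14)*F(-4, o) = (15 + 14)*3 = 29*3 = 87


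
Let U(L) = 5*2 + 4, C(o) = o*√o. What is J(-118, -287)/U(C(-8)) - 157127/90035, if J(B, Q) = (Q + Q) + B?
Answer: -32251999/630245 ≈ -51.174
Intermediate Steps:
C(o) = o^(3/2)
J(B, Q) = B + 2*Q (J(B, Q) = 2*Q + B = B + 2*Q)
U(L) = 14 (U(L) = 10 + 4 = 14)
J(-118, -287)/U(C(-8)) - 157127/90035 = (-118 + 2*(-287))/14 - 157127/90035 = (-118 - 574)*(1/14) - 157127*1/90035 = -692*1/14 - 157127/90035 = -346/7 - 157127/90035 = -32251999/630245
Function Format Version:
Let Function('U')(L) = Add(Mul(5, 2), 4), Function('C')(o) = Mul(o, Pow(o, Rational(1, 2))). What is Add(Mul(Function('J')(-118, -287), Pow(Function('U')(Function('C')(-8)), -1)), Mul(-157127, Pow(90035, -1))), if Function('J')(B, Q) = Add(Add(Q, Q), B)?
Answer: Rational(-32251999, 630245) ≈ -51.174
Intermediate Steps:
Function('C')(o) = Pow(o, Rational(3, 2))
Function('J')(B, Q) = Add(B, Mul(2, Q)) (Function('J')(B, Q) = Add(Mul(2, Q), B) = Add(B, Mul(2, Q)))
Function('U')(L) = 14 (Function('U')(L) = Add(10, 4) = 14)
Add(Mul(Function('J')(-118, -287), Pow(Function('U')(Function('C')(-8)), -1)), Mul(-157127, Pow(90035, -1))) = Add(Mul(Add(-118, Mul(2, -287)), Pow(14, -1)), Mul(-157127, Pow(90035, -1))) = Add(Mul(Add(-118, -574), Rational(1, 14)), Mul(-157127, Rational(1, 90035))) = Add(Mul(-692, Rational(1, 14)), Rational(-157127, 90035)) = Add(Rational(-346, 7), Rational(-157127, 90035)) = Rational(-32251999, 630245)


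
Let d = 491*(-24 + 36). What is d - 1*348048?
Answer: -342156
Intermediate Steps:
d = 5892 (d = 491*12 = 5892)
d - 1*348048 = 5892 - 1*348048 = 5892 - 348048 = -342156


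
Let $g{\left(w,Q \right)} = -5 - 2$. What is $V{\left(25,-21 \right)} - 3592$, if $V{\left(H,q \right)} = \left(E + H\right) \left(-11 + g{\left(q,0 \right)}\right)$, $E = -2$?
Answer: $-4006$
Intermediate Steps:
$g{\left(w,Q \right)} = -7$
$V{\left(H,q \right)} = 36 - 18 H$ ($V{\left(H,q \right)} = \left(-2 + H\right) \left(-11 - 7\right) = \left(-2 + H\right) \left(-18\right) = 36 - 18 H$)
$V{\left(25,-21 \right)} - 3592 = \left(36 - 450\right) - 3592 = -414 - 3592 = -4006$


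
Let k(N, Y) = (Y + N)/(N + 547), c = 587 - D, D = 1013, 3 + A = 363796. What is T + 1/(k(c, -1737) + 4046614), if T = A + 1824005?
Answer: 1071229323725659/489638131 ≈ 2.1878e+6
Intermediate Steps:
A = 363793 (A = -3 + 363796 = 363793)
c = -426 (c = 587 - 1*1013 = 587 - 1013 = -426)
k(N, Y) = (N + Y)/(547 + N)
T = 2187798 (T = 363793 + 1824005 = 2187798)
T + 1/(k(c, -1737) + 4046614) = 2187798 + 1/((-426 - 1737)/(547 - 426) + 4046614) = 2187798 + 1/(-2163/121 + 4046614) = 2187798 + 1/(489638131/121) = 2187798 + 121/489638131 = 1071229323725659/489638131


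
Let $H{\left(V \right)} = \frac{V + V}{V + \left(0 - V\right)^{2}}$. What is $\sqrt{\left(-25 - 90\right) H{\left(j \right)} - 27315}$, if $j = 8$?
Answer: $\frac{i \sqrt{246065}}{3} \approx 165.35 i$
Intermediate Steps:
$H{\left(V \right)} = \frac{2 V}{V + V^{2}}$ ($H{\left(V \right)} = \frac{2 V}{V + \left(- V\right)^{2}} = \frac{2 V}{V + V^{2}}$)
$\sqrt{\left(-25 - 90\right) H{\left(j \right)} - 27315} = \sqrt{\left(-25 - 90\right) \frac{2}{1 + 8} - 27315} = \sqrt{- 115 \cdot \frac{2}{9} - 27315} = \sqrt{- 115 \cdot 2 \cdot \frac{1}{9} - 27315} = \sqrt{\left(-115\right) \frac{2}{9} - 27315} = \sqrt{- \frac{230}{9} - 27315} = \sqrt{- \frac{246065}{9}} = \frac{i \sqrt{246065}}{3}$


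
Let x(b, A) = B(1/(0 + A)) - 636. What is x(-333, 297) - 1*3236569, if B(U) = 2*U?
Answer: -961449883/297 ≈ -3.2372e+6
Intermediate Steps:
x(b, A) = -636 + 2/A (x(b, A) = 2/(0 + A) - 636 = 2/A - 636 = -636 + 2/A)
x(-333, 297) - 1*3236569 = (-636 + 2/297) - 1*3236569 = (-636 + 2*(1/297)) - 3236569 = (-636 + 2/297) - 3236569 = -188890/297 - 3236569 = -961449883/297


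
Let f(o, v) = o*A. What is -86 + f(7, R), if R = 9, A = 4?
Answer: -58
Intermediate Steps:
f(o, v) = 4*o (f(o, v) = o*4 = 4*o)
-86 + f(7, R) = -86 + 4*7 = -86 + 28 = -58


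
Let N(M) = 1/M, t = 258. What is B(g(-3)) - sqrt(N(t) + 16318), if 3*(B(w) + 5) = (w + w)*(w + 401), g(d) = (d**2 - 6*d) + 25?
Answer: 15699 - sqrt(1086191610)/258 ≈ 15571.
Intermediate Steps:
g(d) = 25 + d**2 - 6*d
B(w) = -5 + 2*w*(401 + w)/3 (B(w) = -5 + ((w + w)*(w + 401))/3 = -5 + ((2*w)*(401 + w))/3 = -5 + (2*w*(401 + w))/3 = -5 + 2*w*(401 + w)/3)
B(g(-3)) - sqrt(N(t) + 16318) = (-5 + 2*(25 + (-3)**2 - 6*(-3))**2/3 + 802*(25 + (-3)**2 - 6*(-3))/3) - sqrt(1/258 + 16318) = (-5 + 2*(25 + 9 + 18)**2/3 + 802*(25 + 9 + 18)/3) - sqrt(1/258 + 16318) = (-5 + (2/3)*52**2 + (802/3)*52) - sqrt(4210045/258) = (-5 + (2/3)*2704 + 41704/3) - sqrt(1086191610)/258 = (-5 + 5408/3 + 41704/3) - sqrt(1086191610)/258 = 15699 - sqrt(1086191610)/258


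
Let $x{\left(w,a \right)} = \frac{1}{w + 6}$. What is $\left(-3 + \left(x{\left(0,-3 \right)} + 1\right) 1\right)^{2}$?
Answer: $\frac{121}{36} \approx 3.3611$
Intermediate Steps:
$x{\left(w,a \right)} = \frac{1}{6 + w}$
$\left(-3 + \left(x{\left(0,-3 \right)} + 1\right) 1\right)^{2} = \left(-3 + \left(\frac{1}{6 + 0} + 1\right) 1\right)^{2} = \left(-3 + \left(\frac{1}{6} + 1\right) 1\right)^{2} = \left(-3 + \frac{7}{6} \cdot 1\right)^{2} = \left(-3 + \frac{7}{6}\right)^{2} = \left(- \frac{11}{6}\right)^{2} = \frac{121}{36}$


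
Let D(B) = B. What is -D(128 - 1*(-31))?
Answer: -159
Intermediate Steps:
-D(128 - 1*(-31)) = -(128 - 1*(-31)) = -(128 + 31) = -1*159 = -159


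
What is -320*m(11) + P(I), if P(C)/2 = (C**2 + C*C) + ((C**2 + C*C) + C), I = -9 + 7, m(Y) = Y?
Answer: -3492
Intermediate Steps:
I = -2
P(C) = 2*C + 8*C**2 (P(C) = 2*((C**2 + C*C) + ((C**2 + C*C) + C)) = 2*((C**2 + C**2) + ((C**2 + C**2) + C)) = 2*(2*C**2 + (2*C**2 + C)) = 2*(2*C**2 + (C + 2*C**2)) = 2*(C + 4*C**2) = 2*C + 8*C**2)
-320*m(11) + P(I) = -320*11 + 2*(-2)*(1 + 4*(-2)) = -3520 + 2*(-2)*(1 - 8) = -3520 + 2*(-2)*(-7) = -3520 + 28 = -3492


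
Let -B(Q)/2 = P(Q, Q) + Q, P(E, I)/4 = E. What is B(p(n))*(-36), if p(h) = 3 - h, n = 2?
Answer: 360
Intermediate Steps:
P(E, I) = 4*E
B(Q) = -10*Q (B(Q) = -2*(4*Q + Q) = -10*Q)
B(p(n))*(-36) = -10*(3 - 1*2)*(-36) = -10*(3 - 2)*(-36) = -10*1*(-36) = -10*(-36) = 360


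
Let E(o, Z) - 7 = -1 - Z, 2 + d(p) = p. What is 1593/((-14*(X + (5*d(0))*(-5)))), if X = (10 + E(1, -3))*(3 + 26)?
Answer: -1593/8414 ≈ -0.18933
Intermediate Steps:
d(p) = -2 + p
E(o, Z) = 6 - Z (E(o, Z) = 7 + (-1 - Z) = 6 - Z)
X = 551 (X = (10 + (6 - 1*(-3)))*(3 + 26) = (10 + (6 + 3))*29 = (10 + 9)*29 = 19*29 = 551)
1593/((-14*(X + (5*d(0))*(-5)))) = 1593/((-14*(551 + (5*(-2 + 0))*(-5)))) = 1593/((-14*(551 + (5*(-2))*(-5)))) = 1593/((-14*(551 - 10*(-5)))) = 1593/((-14*(551 + 50))) = 1593/((-14*601)) = 1593/(-8414) = 1593*(-1/8414) = -1593/8414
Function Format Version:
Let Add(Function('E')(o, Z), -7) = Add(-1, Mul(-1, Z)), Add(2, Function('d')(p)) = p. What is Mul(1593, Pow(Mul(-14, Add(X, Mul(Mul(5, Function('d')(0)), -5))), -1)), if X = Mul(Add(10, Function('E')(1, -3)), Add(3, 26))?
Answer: Rational(-1593, 8414) ≈ -0.18933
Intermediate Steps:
Function('d')(p) = Add(-2, p)
Function('E')(o, Z) = Add(6, Mul(-1, Z)) (Function('E')(o, Z) = Add(7, Add(-1, Mul(-1, Z))) = Add(6, Mul(-1, Z)))
X = 551 (X = Mul(Add(10, Add(6, Mul(-1, -3))), Add(3, 26)) = Mul(Add(10, Add(6, 3)), 29) = Mul(Add(10, 9), 29) = Mul(19, 29) = 551)
Mul(1593, Pow(Mul(-14, Add(X, Mul(Mul(5, Function('d')(0)), -5))), -1)) = Mul(1593, Pow(Mul(-14, Add(551, Mul(Mul(5, Add(-2, 0)), -5))), -1)) = Mul(1593, Pow(Mul(-14, Add(551, Mul(Mul(5, -2), -5))), -1)) = Mul(1593, Pow(Mul(-14, Add(551, Mul(-10, -5))), -1)) = Mul(1593, Pow(Mul(-14, Add(551, 50)), -1)) = Mul(1593, Pow(Mul(-14, 601), -1)) = Mul(1593, Pow(-8414, -1)) = Mul(1593, Rational(-1, 8414)) = Rational(-1593, 8414)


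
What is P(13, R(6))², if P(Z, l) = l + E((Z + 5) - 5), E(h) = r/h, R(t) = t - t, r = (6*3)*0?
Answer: 0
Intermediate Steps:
r = 0 (r = 18*0 = 0)
R(t) = 0
E(h) = 0 (E(h) = 0/h = 0)
P(Z, l) = l (P(Z, l) = l + 0 = l)
P(13, R(6))² = 0² = 0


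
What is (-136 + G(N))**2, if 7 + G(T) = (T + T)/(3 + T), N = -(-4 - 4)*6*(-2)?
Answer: 19088161/961 ≈ 19863.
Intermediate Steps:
N = -96 (N = -(-8)*6*(-2) = -1*(-48)*(-2) = 48*(-2) = -96)
G(T) = -7 + 2*T/(3 + T) (G(T) = -7 + (T + T)/(3 + T) = -7 + (2*T)/(3 + T) = -7 + 2*T/(3 + T))
(-136 + G(N))**2 = (-136 + (-21 - 5*(-96))/(3 - 96))**2 = (-136 + (-21 + 480)/(-93))**2 = (-136 - 1/93*459)**2 = (-136 - 153/31)**2 = (-4369/31)**2 = 19088161/961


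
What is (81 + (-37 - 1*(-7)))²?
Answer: 2601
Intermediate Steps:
(81 + (-37 - 1*(-7)))² = (81 + (-37 + 7))² = (81 - 30)² = 51² = 2601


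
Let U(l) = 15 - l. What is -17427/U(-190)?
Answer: -17427/205 ≈ -85.010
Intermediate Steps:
-17427/U(-190) = -17427/(15 - 1*(-190)) = -17427/(15 + 190) = -17427/205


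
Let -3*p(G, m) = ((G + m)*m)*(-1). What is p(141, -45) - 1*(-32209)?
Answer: 30769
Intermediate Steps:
p(G, m) = m*(G + m)/3 (p(G, m) = -(G + m)*m*(-1)/3 = -m*(G + m)*(-1)/3 = -(-1)*m*(G + m)/3 = m*(G + m)/3)
p(141, -45) - 1*(-32209) = (⅓)*(-45)*(141 - 45) - 1*(-32209) = (⅓)*(-45)*96 + 32209 = -1440 + 32209 = 30769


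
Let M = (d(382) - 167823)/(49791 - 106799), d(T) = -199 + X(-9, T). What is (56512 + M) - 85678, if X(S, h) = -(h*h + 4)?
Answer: -118741527/4072 ≈ -29161.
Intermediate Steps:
X(S, h) = -4 - h² (X(S, h) = -(h² + 4) = -(4 + h²) = -4 - h²)
d(T) = -203 - T² (d(T) = -199 + (-4 - T²) = -203 - T²)
M = 22425/4072 (M = ((-203 - 1*382²) - 167823)/(49791 - 106799) = ((-203 - 1*145924) - 167823)/(-57008) = ((-203 - 145924) - 167823)*(-1/57008) = (-146127 - 167823)*(-1/57008) = -313950*(-1/57008) = 22425/4072 ≈ 5.5071)
(56512 + M) - 85678 = (56512 + 22425/4072) - 85678 = 230139289/4072 - 85678 = -118741527/4072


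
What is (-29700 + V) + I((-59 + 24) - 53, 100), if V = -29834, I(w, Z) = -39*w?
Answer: -56102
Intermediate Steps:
(-29700 + V) + I((-59 + 24) - 53, 100) = (-29700 - 29834) - 39*((-59 + 24) - 53) = -59534 - 39*(-35 - 53) = -59534 - 39*(-88) = -59534 + 3432 = -56102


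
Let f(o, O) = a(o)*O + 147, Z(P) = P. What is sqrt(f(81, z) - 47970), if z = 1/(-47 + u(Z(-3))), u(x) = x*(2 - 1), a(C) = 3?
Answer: I*sqrt(4782306)/10 ≈ 218.68*I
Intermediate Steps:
u(x) = x (u(x) = x*1 = x)
z = -1/50 (z = 1/(-47 - 3) = 1/(-50) = -1/50 ≈ -0.020000)
f(o, O) = 147 + 3*O (f(o, O) = 3*O + 147 = 147 + 3*O)
sqrt(f(81, z) - 47970) = sqrt((147 + 3*(-1/50)) - 47970) = sqrt((147 - 3/50) - 47970) = sqrt(7347/50 - 47970) = sqrt(-2391153/50) = I*sqrt(4782306)/10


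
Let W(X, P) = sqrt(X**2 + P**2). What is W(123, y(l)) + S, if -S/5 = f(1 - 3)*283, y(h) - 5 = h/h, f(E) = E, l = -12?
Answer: 2830 + 3*sqrt(1685) ≈ 2953.1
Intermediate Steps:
y(h) = 6 (y(h) = 5 + h/h = 5 + 1 = 6)
W(X, P) = sqrt(P**2 + X**2)
S = 2830 (S = -5*(1 - 3)*283 = -(-10)*283 = -5*(-566) = 2830)
W(123, y(l)) + S = sqrt(6**2 + 123**2) + 2830 = sqrt(36 + 15129) + 2830 = sqrt(15165) + 2830 = 3*sqrt(1685) + 2830 = 2830 + 3*sqrt(1685)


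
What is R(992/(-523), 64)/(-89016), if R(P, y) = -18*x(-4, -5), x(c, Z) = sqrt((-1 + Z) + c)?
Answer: 3*I*sqrt(10)/14836 ≈ 0.00063945*I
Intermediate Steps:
x(c, Z) = sqrt(-1 + Z + c)
R(P, y) = -18*I*sqrt(10) (R(P, y) = -18*sqrt(-1 - 5 - 4) = -18*I*sqrt(10))
R(992/(-523), 64)/(-89016) = -18*I*sqrt(10)/(-89016) = -18*I*sqrt(10)*(-1/89016) = 3*I*sqrt(10)/14836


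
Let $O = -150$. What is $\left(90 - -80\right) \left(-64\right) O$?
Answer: $1632000$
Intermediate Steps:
$\left(90 - -80\right) \left(-64\right) O = \left(90 - -80\right) \left(-64\right) \left(-150\right) = \left(90 + 80\right) \left(-64\right) \left(-150\right) = 170 \left(-64\right) \left(-150\right) = \left(-10880\right) \left(-150\right) = 1632000$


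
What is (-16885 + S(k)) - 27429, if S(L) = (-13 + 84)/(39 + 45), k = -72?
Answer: -3722305/84 ≈ -44313.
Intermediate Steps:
S(L) = 71/84
(-16885 + S(k)) - 27429 = (-16885 + 71/84) - 27429 = -1418269/84 - 27429 = -3722305/84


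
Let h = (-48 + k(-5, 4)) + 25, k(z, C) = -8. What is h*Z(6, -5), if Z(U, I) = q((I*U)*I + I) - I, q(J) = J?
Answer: -4650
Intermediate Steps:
Z(U, I) = U*I² (Z(U, I) = ((I*U)*I + I) - I = (U*I² + I) - I = (I + U*I²) - I = U*I²)
h = -31 (h = (-48 - 8) + 25 = -56 + 25 = -31)
h*Z(6, -5) = -186*(-5)² = -186*25 = -31*150 = -4650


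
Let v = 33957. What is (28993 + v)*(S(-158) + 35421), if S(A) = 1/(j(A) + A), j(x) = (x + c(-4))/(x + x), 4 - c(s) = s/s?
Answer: 110981423915150/49773 ≈ 2.2298e+9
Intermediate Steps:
c(s) = 3 (c(s) = 4 - s/s = 4 - 1*1 = 4 - 1 = 3)
j(x) = (3 + x)/(2*x) (j(x) = (x + 3)/(x + x) = (3 + x)/((2*x)) = (3 + x)*(1/(2*x)) = (3 + x)/(2*x))
S(A) = 1/(A + (3 + A)/(2*A)) (S(A) = 1/((3 + A)/(2*A) + A) = 1/(A + (3 + A)/(2*A)))
(28993 + v)*(S(-158) + 35421) = (28993 + 33957)*(2*(-158)/(3 - 158 + 2*(-158)²) + 35421) = 62950*(2*(-158)/(3 - 158 + 2*24964) + 35421) = 62950*(2*(-158)/(3 - 158 + 49928) + 35421) = 62950*(2*(-158)/49773 + 35421) = 62950*(2*(-158)*(1/49773) + 35421) = 62950*(-316/49773 + 35421) = 62950*(1763009117/49773) = 110981423915150/49773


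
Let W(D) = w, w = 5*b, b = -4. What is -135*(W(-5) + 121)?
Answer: -13635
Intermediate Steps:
w = -20 (w = 5*(-4) = -20)
W(D) = -20
-135*(W(-5) + 121) = -135*(-20 + 121) = -135*101 = -13635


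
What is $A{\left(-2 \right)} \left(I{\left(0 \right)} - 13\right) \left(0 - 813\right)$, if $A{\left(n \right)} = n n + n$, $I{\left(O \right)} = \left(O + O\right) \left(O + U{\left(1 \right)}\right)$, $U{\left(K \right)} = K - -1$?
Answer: $21138$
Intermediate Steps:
$U{\left(K \right)} = 1 + K$ ($U{\left(K \right)} = K + 1 = 1 + K$)
$I{\left(O \right)} = 2 O \left(2 + O\right)$ ($I{\left(O \right)} = \left(O + O\right) \left(O + \left(1 + 1\right)\right) = 2 O \left(O + 2\right) = 2 O \left(2 + O\right)$)
$A{\left(n \right)} = n + n^{2}$ ($A{\left(n \right)} = n^{2} + n = n + n^{2}$)
$A{\left(-2 \right)} \left(I{\left(0 \right)} - 13\right) \left(0 - 813\right) = - 2 \left(1 - 2\right) \left(2 \cdot 0 \left(2 + 0\right) - 13\right) \left(0 - 813\right) = \left(-2\right) \left(-1\right) \left(2 \cdot 0 \cdot 2 - 13\right) \left(-813\right) = 2 \left(0 - 13\right) \left(-813\right) = 2 \left(-13\right) \left(-813\right) = \left(-26\right) \left(-813\right) = 21138$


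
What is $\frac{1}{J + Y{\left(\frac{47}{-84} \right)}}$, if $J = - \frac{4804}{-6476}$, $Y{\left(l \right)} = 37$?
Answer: $\frac{1619}{61104} \approx 0.026496$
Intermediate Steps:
$J = \frac{1201}{1619}$ ($J = \left(-4804\right) \left(- \frac{1}{6476}\right) = \frac{1201}{1619} \approx 0.74182$)
$\frac{1}{J + Y{\left(\frac{47}{-84} \right)}} = \frac{1}{\frac{1201}{1619} + 37} = \frac{1}{\frac{61104}{1619}} = \frac{1619}{61104}$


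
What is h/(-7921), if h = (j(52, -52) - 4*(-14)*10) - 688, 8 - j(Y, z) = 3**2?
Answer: 129/7921 ≈ 0.016286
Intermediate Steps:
j(Y, z) = -1 (j(Y, z) = 8 - 1*3**2 = 8 - 1*9 = 8 - 9 = -1)
h = -129 (h = (-1 - 4*(-14)*10) - 688 = (-1 + 56*10) - 688 = (-1 + 560) - 688 = 559 - 688 = -129)
h/(-7921) = -129/(-7921) = -129*(-1/7921) = 129/7921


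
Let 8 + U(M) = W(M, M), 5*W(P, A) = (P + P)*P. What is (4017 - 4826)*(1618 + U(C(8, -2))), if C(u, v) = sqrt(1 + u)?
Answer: -6527012/5 ≈ -1.3054e+6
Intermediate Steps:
W(P, A) = 2*P**2/5 (W(P, A) = ((P + P)*P)/5 = ((2*P)*P)/5 = (2*P**2)/5 = 2*P**2/5)
U(M) = -8 + 2*M**2/5
(4017 - 4826)*(1618 + U(C(8, -2))) = (4017 - 4826)*(1618 + (-8 + 2*(sqrt(1 + 8))**2/5)) = -809*(1618 + (-8 + 2*(sqrt(9))**2/5)) = -809*(1618 + (-8 + (2/5)*3**2)) = -809*(1618 + (-8 + (2/5)*9)) = -809*(1618 + (-8 + 18/5)) = -809*(1618 - 22/5) = -809*8068/5 = -6527012/5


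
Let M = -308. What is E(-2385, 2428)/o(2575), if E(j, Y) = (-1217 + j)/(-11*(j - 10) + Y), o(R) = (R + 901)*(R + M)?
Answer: -1801/113366943558 ≈ -1.5886e-8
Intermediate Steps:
o(R) = (-308 + R)*(901 + R) (o(R) = (R + 901)*(R - 308) = (901 + R)*(-308 + R) = (-308 + R)*(901 + R))
E(j, Y) = (-1217 + j)/(110 + Y - 11*j) (E(j, Y) = (-1217 + j)/(-11*(-10 + j) + Y) = (-1217 + j)/((110 - 11*j) + Y) = (-1217 + j)/(110 + Y - 11*j))
E(-2385, 2428)/o(2575) = ((-1217 - 2385)/(110 + 2428 - 11*(-2385)))/(-277508 + 2575**2 + 593*2575) = (-3602/(110 + 2428 + 26235))/(-277508 + 6630625 + 1526975) = (-3602/28773)/7880092 = ((1/28773)*(-3602))*(1/7880092) = -3602/28773*1/7880092 = -1801/113366943558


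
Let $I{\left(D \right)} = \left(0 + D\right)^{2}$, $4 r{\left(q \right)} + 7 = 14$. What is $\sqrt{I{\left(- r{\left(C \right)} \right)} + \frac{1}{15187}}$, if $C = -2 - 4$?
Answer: $\frac{\sqrt{11301846473}}{60748} \approx 1.75$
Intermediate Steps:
$C = -6$
$r{\left(q \right)} = \frac{7}{4}$ ($r{\left(q \right)} = - \frac{7}{4} + \frac{1}{4} \cdot 14 = - \frac{7}{4} + \frac{7}{2} = \frac{7}{4}$)
$I{\left(D \right)} = D^{2}$
$\sqrt{I{\left(- r{\left(C \right)} \right)} + \frac{1}{15187}} = \sqrt{\left(\left(-1\right) \frac{7}{4}\right)^{2} + \frac{1}{15187}} = \sqrt{\left(- \frac{7}{4}\right)^{2} + \frac{1}{15187}} = \sqrt{\frac{49}{16} + \frac{1}{15187}} = \sqrt{\frac{744179}{242992}} = \frac{\sqrt{11301846473}}{60748}$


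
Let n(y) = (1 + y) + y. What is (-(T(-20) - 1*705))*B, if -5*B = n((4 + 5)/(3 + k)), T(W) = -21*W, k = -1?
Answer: -570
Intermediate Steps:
n(y) = 1 + 2*y
B = -2 (B = -(1 + 2*((4 + 5)/(3 - 1)))/5 = -(1 + 2*(9/2))/5 = -(1 + 9)/5 = -⅕*10 = -2)
(-(T(-20) - 1*705))*B = -(-21*(-20) - 1*705)*(-2) = -(420 - 705)*(-2) = -1*(-285)*(-2) = 285*(-2) = -570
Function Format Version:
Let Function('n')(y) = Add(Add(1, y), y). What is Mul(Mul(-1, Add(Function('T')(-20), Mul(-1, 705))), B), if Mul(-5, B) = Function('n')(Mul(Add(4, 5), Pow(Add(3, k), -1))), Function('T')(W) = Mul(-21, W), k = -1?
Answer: -570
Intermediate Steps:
Function('n')(y) = Add(1, Mul(2, y))
B = -2 (B = Mul(Rational(-1, 5), Add(1, Mul(2, Mul(Add(4, 5), Pow(Add(3, -1), -1))))) = Mul(Rational(-1, 5), Add(1, Mul(2, Mul(9, Pow(2, -1))))) = Mul(Rational(-1, 5), Add(1, Mul(2, Mul(9, Rational(1, 2))))) = Mul(Rational(-1, 5), Add(1, Mul(2, Rational(9, 2)))) = Mul(Rational(-1, 5), Add(1, 9)) = Mul(Rational(-1, 5), 10) = -2)
Mul(Mul(-1, Add(Function('T')(-20), Mul(-1, 705))), B) = Mul(Mul(-1, Add(Mul(-21, -20), Mul(-1, 705))), -2) = Mul(Mul(-1, Add(420, -705)), -2) = Mul(Mul(-1, -285), -2) = Mul(285, -2) = -570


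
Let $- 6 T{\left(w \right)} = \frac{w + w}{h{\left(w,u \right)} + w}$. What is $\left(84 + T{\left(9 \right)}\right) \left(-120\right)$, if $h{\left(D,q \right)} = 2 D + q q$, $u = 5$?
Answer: $- \frac{130950}{13} \approx -10073.0$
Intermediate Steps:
$h{\left(D,q \right)} = q^{2} + 2 D$ ($h{\left(D,q \right)} = 2 D + q^{2} = q^{2} + 2 D$)
$T{\left(w \right)} = - \frac{w}{3 \left(25 + 3 w\right)}$ ($T{\left(w \right)} = - \frac{\left(w + w\right) \frac{1}{\left(5^{2} + 2 w\right) + w}}{6} = - \frac{2 w \frac{1}{\left(25 + 2 w\right) + w}}{6} = - \frac{2 w \frac{1}{25 + 3 w}}{6} = - \frac{w}{3 \left(25 + 3 w\right)}$)
$\left(84 + T{\left(9 \right)}\right) \left(-120\right) = \left(84 - \frac{9}{75 + 9 \cdot 9}\right) \left(-120\right) = \left(84 - \frac{9}{75 + 81}\right) \left(-120\right) = \left(84 - \frac{9}{156}\right) \left(-120\right) = \left(84 - 9 \cdot \frac{1}{156}\right) \left(-120\right) = \left(84 - \frac{3}{52}\right) \left(-120\right) = \frac{4365}{52} \left(-120\right) = - \frac{130950}{13}$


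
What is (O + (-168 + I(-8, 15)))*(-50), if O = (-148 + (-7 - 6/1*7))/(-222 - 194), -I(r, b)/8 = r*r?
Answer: 7067075/208 ≈ 33976.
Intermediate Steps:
I(r, b) = -8*r² (I(r, b) = -8*r*r = -8*r²)
O = 197/416 (O = (-148 + (-7 - 6*1*7))/(-416) = (-148 + (-7 - 6*7))*(-1/416) = (-148 + (-7 - 42))*(-1/416) = (-148 - 49)*(-1/416) = -197*(-1/416) = 197/416 ≈ 0.47356)
(O + (-168 + I(-8, 15)))*(-50) = (197/416 + (-168 - 8*(-8)²))*(-50) = (197/416 + (-168 - 8*64))*(-50) = (197/416 + (-168 - 512))*(-50) = (197/416 - 680)*(-50) = -282683/416*(-50) = 7067075/208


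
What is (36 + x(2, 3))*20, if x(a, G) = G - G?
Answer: 720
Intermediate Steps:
x(a, G) = 0
(36 + x(2, 3))*20 = (36 + 0)*20 = 36*20 = 720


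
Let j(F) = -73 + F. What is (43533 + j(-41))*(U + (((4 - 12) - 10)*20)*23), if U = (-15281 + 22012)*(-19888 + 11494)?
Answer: -2453533617186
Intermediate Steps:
U = -56500014 (U = 6731*(-8394) = -56500014)
(43533 + j(-41))*(U + (((4 - 12) - 10)*20)*23) = (43533 + (-73 - 41))*(-56500014 + (((4 - 12) - 10)*20)*23) = (43533 - 114)*(-56500014 + ((-8 - 10)*20)*23) = 43419*(-56500014 - 18*20*23) = 43419*(-56500014 - 360*23) = 43419*(-56500014 - 8280) = 43419*(-56508294) = -2453533617186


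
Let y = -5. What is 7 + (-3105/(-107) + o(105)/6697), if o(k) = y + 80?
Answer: 25818263/716579 ≈ 36.030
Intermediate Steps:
o(k) = 75 (o(k) = -5 + 80 = 75)
7 + (-3105/(-107) + o(105)/6697) = 7 + (-3105/(-107) + 75/6697) = 7 + (-3105*(-1/107) + 75*(1/6697)) = 7 + (3105/107 + 75/6697) = 7 + 20802210/716579 = 25818263/716579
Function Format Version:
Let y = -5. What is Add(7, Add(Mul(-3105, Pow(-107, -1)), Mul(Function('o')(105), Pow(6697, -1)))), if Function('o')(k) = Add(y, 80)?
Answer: Rational(25818263, 716579) ≈ 36.030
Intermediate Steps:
Function('o')(k) = 75 (Function('o')(k) = Add(-5, 80) = 75)
Add(7, Add(Mul(-3105, Pow(-107, -1)), Mul(Function('o')(105), Pow(6697, -1)))) = Add(7, Add(Mul(-3105, Pow(-107, -1)), Mul(75, Pow(6697, -1)))) = Add(7, Add(Mul(-3105, Rational(-1, 107)), Mul(75, Rational(1, 6697)))) = Add(7, Add(Rational(3105, 107), Rational(75, 6697))) = Add(7, Rational(20802210, 716579)) = Rational(25818263, 716579)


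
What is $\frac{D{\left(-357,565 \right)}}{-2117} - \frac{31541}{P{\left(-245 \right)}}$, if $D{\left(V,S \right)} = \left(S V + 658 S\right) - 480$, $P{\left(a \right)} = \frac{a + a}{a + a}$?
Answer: $- \frac{66941882}{2117} \approx -31621.0$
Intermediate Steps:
$P{\left(a \right)} = 1$ ($P{\left(a \right)} = \frac{2 a}{2 a} = 2 a \frac{1}{2 a} = 1$)
$D{\left(V,S \right)} = -480 + 658 S + S V$ ($D{\left(V,S \right)} = \left(658 S + S V\right) - 480 = -480 + 658 S + S V$)
$\frac{D{\left(-357,565 \right)}}{-2117} - \frac{31541}{P{\left(-245 \right)}} = \frac{-480 + 658 \cdot 565 + 565 \left(-357\right)}{-2117} - \frac{31541}{1} = \left(-480 + 371770 - 201705\right) \left(- \frac{1}{2117}\right) - 31541 = 169585 \left(- \frac{1}{2117}\right) - 31541 = - \frac{169585}{2117} - 31541 = - \frac{66941882}{2117}$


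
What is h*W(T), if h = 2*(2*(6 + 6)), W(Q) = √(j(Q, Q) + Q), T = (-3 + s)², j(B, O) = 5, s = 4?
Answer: 48*√6 ≈ 117.58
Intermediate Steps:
T = 1 (T = (-3 + 4)² = 1² = 1)
W(Q) = √(5 + Q)
h = 48 (h = 2*(2*12) = 2*24 = 48)
h*W(T) = 48*√(5 + 1) = 48*√6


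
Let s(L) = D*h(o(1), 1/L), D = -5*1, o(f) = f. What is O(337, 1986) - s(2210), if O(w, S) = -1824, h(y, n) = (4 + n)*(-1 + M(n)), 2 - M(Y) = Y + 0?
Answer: -1762189911/976820 ≈ -1804.0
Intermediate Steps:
M(Y) = 2 - Y (M(Y) = 2 - (Y + 0) = 2 - Y)
D = -5
h(y, n) = (1 - n)*(4 + n) (h(y, n) = (4 + n)*(-1 + (2 - n)) = (4 + n)*(1 - n) = (1 - n)*(4 + n))
s(L) = -20 + 5/L**2 + 15/L (s(L) = -5*(4 - (1/L)**2 - 3/L) = -5*(4 - 1/L**2 - 3/L) = -20 + 5/L**2 + 15/L)
O(337, 1986) - s(2210) = -1824 - (-20 + 5/2210**2 + 15/2210) = -1824 - (-20 + 5*(1/4884100) + 15*(1/2210)) = -1824 - (-20 + 1/976820 + 3/442) = -1824 - 1*(-19529769/976820) = -1824 + 19529769/976820 = -1762189911/976820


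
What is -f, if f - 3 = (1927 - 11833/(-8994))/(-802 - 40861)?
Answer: -1106807795/374717022 ≈ -2.9537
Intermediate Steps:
f = 1106807795/374717022 (f = 3 + (1927 - 11833/(-8994))/(-802 - 40861) = 3 + (1927 - 11833*(-1/8994))/(-41663) = 3 + (1927 + 11833/8994)*(-1/41663) = 3 + (17343271/8994)*(-1/41663) = 3 - 17343271/374717022 = 1106807795/374717022 ≈ 2.9537)
-f = -1*1106807795/374717022 = -1106807795/374717022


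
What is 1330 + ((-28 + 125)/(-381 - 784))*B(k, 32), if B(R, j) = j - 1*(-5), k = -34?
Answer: 1545861/1165 ≈ 1326.9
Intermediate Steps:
B(R, j) = 5 + j (B(R, j) = j + 5 = 5 + j)
1330 + ((-28 + 125)/(-381 - 784))*B(k, 32) = 1330 + ((-28 + 125)/(-381 - 784))*(5 + 32) = 1330 + (97/(-1165))*37 = 1330 + (97*(-1/1165))*37 = 1330 - 97/1165*37 = 1330 - 3589/1165 = 1545861/1165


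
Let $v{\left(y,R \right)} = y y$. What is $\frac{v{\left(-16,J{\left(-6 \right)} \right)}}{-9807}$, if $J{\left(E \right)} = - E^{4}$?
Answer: $- \frac{256}{9807} \approx -0.026104$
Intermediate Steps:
$v{\left(y,R \right)} = y^{2}$
$\frac{v{\left(-16,J{\left(-6 \right)} \right)}}{-9807} = \frac{\left(-16\right)^{2}}{-9807} = 256 \left(- \frac{1}{9807}\right) = - \frac{256}{9807}$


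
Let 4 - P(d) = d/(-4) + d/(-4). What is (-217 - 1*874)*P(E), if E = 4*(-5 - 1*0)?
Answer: 6546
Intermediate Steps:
E = -20 (E = 4*(-5 + 0) = 4*(-5) = -20)
P(d) = 4 + d/2 (P(d) = 4 - (d/(-4) + d/(-4)) = 4 - (d*(-¼) + d*(-¼)) = 4 - (-d/4 - d/4) = 4 - (-1)*d/2 = 4 + d/2)
(-217 - 1*874)*P(E) = (-217 - 1*874)*(4 + (½)*(-20)) = (-217 - 874)*(4 - 10) = -1091*(-6) = 6546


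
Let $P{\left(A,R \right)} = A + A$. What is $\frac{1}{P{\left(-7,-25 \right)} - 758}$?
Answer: $- \frac{1}{772} \approx -0.0012953$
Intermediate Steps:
$P{\left(A,R \right)} = 2 A$
$\frac{1}{P{\left(-7,-25 \right)} - 758} = \frac{1}{2 \left(-7\right) - 758} = \frac{1}{-14 - 758} = \frac{1}{-772} = - \frac{1}{772}$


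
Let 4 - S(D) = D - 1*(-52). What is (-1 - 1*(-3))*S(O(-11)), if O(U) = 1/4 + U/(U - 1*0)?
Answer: -197/2 ≈ -98.500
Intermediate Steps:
O(U) = 5/4 (O(U) = 1*(¼) + U/(U + 0) = ¼ + U/U = ¼ + 1 = 5/4)
S(D) = -48 - D (S(D) = 4 - (D - 1*(-52)) = 4 - (D + 52) = 4 - (52 + D) = 4 + (-52 - D) = -48 - D)
(-1 - 1*(-3))*S(O(-11)) = (-1 - 1*(-3))*(-48 - 1*5/4) = (-1 + 3)*(-48 - 5/4) = 2*(-197/4) = -197/2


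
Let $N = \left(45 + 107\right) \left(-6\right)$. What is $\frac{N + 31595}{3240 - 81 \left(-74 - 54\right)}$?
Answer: $\frac{30683}{13608} \approx 2.2548$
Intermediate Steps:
$N = -912$ ($N = 152 \left(-6\right) = -912$)
$\frac{N + 31595}{3240 - 81 \left(-74 - 54\right)} = \frac{-912 + 31595}{3240 - 81 \left(-74 - 54\right)} = \frac{30683}{3240 - -10368} = \frac{30683}{3240 + 10368} = \frac{30683}{13608}$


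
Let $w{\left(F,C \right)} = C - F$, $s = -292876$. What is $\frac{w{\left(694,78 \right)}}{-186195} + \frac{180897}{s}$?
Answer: $- \frac{1970688547}{3207767460} \approx -0.61435$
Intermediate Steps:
$\frac{w{\left(694,78 \right)}}{-186195} + \frac{180897}{s} = \frac{78 - 694}{-186195} + \frac{180897}{-292876} = \left(78 - 694\right) \left(- \frac{1}{186195}\right) + 180897 \left(- \frac{1}{292876}\right) = \left(-616\right) \left(- \frac{1}{186195}\right) - \frac{10641}{17228} = \frac{616}{186195} - \frac{10641}{17228} = - \frac{1970688547}{3207767460}$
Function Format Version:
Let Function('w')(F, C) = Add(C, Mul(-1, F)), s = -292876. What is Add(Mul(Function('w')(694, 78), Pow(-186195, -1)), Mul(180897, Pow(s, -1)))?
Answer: Rational(-1970688547, 3207767460) ≈ -0.61435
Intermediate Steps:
Add(Mul(Function('w')(694, 78), Pow(-186195, -1)), Mul(180897, Pow(s, -1))) = Add(Mul(Add(78, Mul(-1, 694)), Pow(-186195, -1)), Mul(180897, Pow(-292876, -1))) = Add(Mul(Add(78, -694), Rational(-1, 186195)), Mul(180897, Rational(-1, 292876))) = Add(Mul(-616, Rational(-1, 186195)), Rational(-10641, 17228)) = Add(Rational(616, 186195), Rational(-10641, 17228)) = Rational(-1970688547, 3207767460)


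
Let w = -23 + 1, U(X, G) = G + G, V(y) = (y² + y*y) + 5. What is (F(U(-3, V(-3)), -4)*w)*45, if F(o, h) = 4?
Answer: -3960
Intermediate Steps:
V(y) = 5 + 2*y² (V(y) = (y² + y²) + 5 = 2*y² + 5 = 5 + 2*y²)
U(X, G) = 2*G
w = -22
(F(U(-3, V(-3)), -4)*w)*45 = (4*(-22))*45 = -88*45 = -3960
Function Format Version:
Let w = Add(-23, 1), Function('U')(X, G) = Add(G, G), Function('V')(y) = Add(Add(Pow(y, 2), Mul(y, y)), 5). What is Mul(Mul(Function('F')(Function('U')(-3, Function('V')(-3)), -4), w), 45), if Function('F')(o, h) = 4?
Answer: -3960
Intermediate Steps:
Function('V')(y) = Add(5, Mul(2, Pow(y, 2))) (Function('V')(y) = Add(Add(Pow(y, 2), Pow(y, 2)), 5) = Add(Mul(2, Pow(y, 2)), 5) = Add(5, Mul(2, Pow(y, 2))))
Function('U')(X, G) = Mul(2, G)
w = -22
Mul(Mul(Function('F')(Function('U')(-3, Function('V')(-3)), -4), w), 45) = Mul(Mul(4, -22), 45) = Mul(-88, 45) = -3960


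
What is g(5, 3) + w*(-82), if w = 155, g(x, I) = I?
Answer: -12707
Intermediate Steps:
g(5, 3) + w*(-82) = 3 + 155*(-82) = 3 - 12710 = -12707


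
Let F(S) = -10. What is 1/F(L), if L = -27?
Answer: -1/10 ≈ -0.10000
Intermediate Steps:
1/F(L) = 1/(-10) = -1/10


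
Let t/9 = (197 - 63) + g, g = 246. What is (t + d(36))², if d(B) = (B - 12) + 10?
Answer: 11930116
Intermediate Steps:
d(B) = -2 + B (d(B) = (-12 + B) + 10 = -2 + B)
t = 3420 (t = 9*((197 - 63) + 246) = 9*(134 + 246) = 9*380 = 3420)
(t + d(36))² = (3420 + (-2 + 36))² = (3420 + 34)² = 3454² = 11930116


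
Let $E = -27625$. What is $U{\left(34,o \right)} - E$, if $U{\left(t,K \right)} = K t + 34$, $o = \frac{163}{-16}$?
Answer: $\frac{218501}{8} \approx 27313.0$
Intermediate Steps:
$o = - \frac{163}{16}$ ($o = 163 \left(- \frac{1}{16}\right) = - \frac{163}{16} \approx -10.188$)
$U{\left(t,K \right)} = 34 + K t$
$U{\left(34,o \right)} - E = \left(34 - \frac{2771}{8}\right) - -27625 = \left(34 - \frac{2771}{8}\right) + 27625 = - \frac{2499}{8} + 27625 = \frac{218501}{8}$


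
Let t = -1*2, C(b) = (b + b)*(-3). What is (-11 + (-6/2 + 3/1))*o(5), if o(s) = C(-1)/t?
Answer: 33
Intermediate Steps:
C(b) = -6*b (C(b) = (2*b)*(-3) = -6*b)
t = -2
o(s) = -3 (o(s) = -6*(-1)/(-2) = 6*(-½) = -3)
(-11 + (-6/2 + 3/1))*o(5) = (-11 + (-6/2 + 3/1))*(-3) = (-11 + (-6*½ + 3*1))*(-3) = (-11 + (-3 + 3))*(-3) = (-11 + 0)*(-3) = -11*(-3) = 33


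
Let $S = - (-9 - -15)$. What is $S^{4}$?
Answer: $1296$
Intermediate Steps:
$S = -6$ ($S = - (-9 + 15) = \left(-1\right) 6 = -6$)
$S^{4} = \left(-6\right)^{4} = 1296$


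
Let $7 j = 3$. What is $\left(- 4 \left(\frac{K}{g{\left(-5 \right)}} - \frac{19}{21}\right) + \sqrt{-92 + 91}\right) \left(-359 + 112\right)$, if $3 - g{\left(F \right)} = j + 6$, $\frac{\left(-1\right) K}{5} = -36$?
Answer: $- \frac{1108042}{21} - 247 i \approx -52764.0 - 247.0 i$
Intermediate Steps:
$j = \frac{3}{7}$ ($j = \frac{1}{7} \cdot 3 = \frac{3}{7} \approx 0.42857$)
$K = 180$ ($K = \left(-5\right) \left(-36\right) = 180$)
$g{\left(F \right)} = - \frac{24}{7}$ ($g{\left(F \right)} = 3 - \left(\frac{3}{7} + 6\right) = 3 - \frac{45}{7} = - \frac{24}{7}$)
$\left(- 4 \left(\frac{K}{g{\left(-5 \right)}} - \frac{19}{21}\right) + \sqrt{-92 + 91}\right) \left(-359 + 112\right) = \left(- 4 \left(\frac{180}{- \frac{24}{7}} - \frac{19}{21}\right) + \sqrt{-92 + 91}\right) \left(-359 + 112\right) = \left(- 4 \left(180 \left(- \frac{7}{24}\right) - \frac{19}{21}\right) + \sqrt{-1}\right) \left(-247\right) = \left(- 4 \left(- \frac{105}{2} - \frac{19}{21}\right) + i\right) \left(-247\right) = \left(\left(-4\right) \left(- \frac{2243}{42}\right) + i\right) \left(-247\right) = \left(\frac{4486}{21} + i\right) \left(-247\right) = - \frac{1108042}{21} - 247 i$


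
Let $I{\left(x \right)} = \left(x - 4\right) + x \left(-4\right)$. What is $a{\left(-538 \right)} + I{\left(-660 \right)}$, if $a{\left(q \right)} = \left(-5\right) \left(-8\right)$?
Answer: $2016$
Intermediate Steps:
$a{\left(q \right)} = 40$
$I{\left(x \right)} = -4 - 3 x$ ($I{\left(x \right)} = \left(x - 4\right) - 4 x = \left(-4 + x\right) - 4 x = -4 - 3 x$)
$a{\left(-538 \right)} + I{\left(-660 \right)} = 40 - -1976 = 40 + \left(-4 + 1980\right) = 40 + 1976 = 2016$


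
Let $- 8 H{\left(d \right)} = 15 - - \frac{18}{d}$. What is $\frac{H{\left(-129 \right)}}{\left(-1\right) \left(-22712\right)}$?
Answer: $- \frac{639}{7812928} \approx -8.1787 \cdot 10^{-5}$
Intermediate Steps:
$H{\left(d \right)} = - \frac{15}{8} - \frac{9}{4 d}$ ($H{\left(d \right)} = - \frac{15 - - \frac{18}{d}}{8} = - \frac{15 + \frac{18}{d}}{8} = - \frac{15}{8} - \frac{9}{4 d}$)
$\frac{H{\left(-129 \right)}}{\left(-1\right) \left(-22712\right)} = \frac{\frac{3}{8} \frac{1}{-129} \left(-6 - -645\right)}{\left(-1\right) \left(-22712\right)} = \frac{\frac{3}{8} \left(- \frac{1}{129}\right) \left(-6 + 645\right)}{22712} = \frac{3}{8} \left(- \frac{1}{129}\right) 639 \cdot \frac{1}{22712} = \left(- \frac{639}{344}\right) \frac{1}{22712} = - \frac{639}{7812928}$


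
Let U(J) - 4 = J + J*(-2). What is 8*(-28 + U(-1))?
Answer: -184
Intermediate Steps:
U(J) = 4 - J (U(J) = 4 + (J + J*(-2)) = 4 + (J - 2*J) = 4 - J)
8*(-28 + U(-1)) = 8*(-28 + (4 - 1*(-1))) = 8*(-28 + (4 + 1)) = 8*(-28 + 5) = 8*(-23) = -184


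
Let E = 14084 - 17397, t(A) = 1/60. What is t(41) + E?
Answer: -198779/60 ≈ -3313.0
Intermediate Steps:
t(A) = 1/60
E = -3313
t(41) + E = 1/60 - 3313 = -198779/60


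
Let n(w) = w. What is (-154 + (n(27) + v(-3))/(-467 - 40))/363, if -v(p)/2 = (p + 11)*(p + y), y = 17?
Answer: -77881/184041 ≈ -0.42317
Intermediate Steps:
v(p) = -2*(11 + p)*(17 + p) (v(p) = -2*(p + 11)*(p + 17) = -2*(11 + p)*(17 + p))
(-154 + (n(27) + v(-3))/(-467 - 40))/363 = (-154 + (27 + (-374 - 56*(-3) - 2*(-3)²))/(-467 - 40))/363 = (-154 + (27 + (-374 + 168 - 2*9))/(-507))/363 = (-154 + (27 + (-374 + 168 - 18))*(-1/507))/363 = (-154 + (27 - 224)*(-1/507))/363 = (-154 - 197*(-1/507))/363 = (-154 + 197/507)/363 = (1/363)*(-77881/507) = -77881/184041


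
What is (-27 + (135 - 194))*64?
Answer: -5504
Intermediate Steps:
(-27 + (135 - 194))*64 = (-27 - 59)*64 = -86*64 = -5504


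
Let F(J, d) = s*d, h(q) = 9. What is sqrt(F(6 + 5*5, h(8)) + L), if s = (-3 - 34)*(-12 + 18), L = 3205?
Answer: sqrt(1207) ≈ 34.742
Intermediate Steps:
s = -222 (s = -37*6 = -222)
F(J, d) = -222*d
sqrt(F(6 + 5*5, h(8)) + L) = sqrt(-222*9 + 3205) = sqrt(-1998 + 3205) = sqrt(1207)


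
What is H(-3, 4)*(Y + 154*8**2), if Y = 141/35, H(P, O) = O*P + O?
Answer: -2760808/35 ≈ -78880.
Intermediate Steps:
H(P, O) = O + O*P
Y = 141/35 (Y = 141*(1/35) = 141/35 ≈ 4.0286)
H(-3, 4)*(Y + 154*8**2) = (4*(1 - 3))*(141/35 + 154*8**2) = (4*(-2))*(141/35 + 154*64) = -8*(141/35 + 9856) = -8*345101/35 = -2760808/35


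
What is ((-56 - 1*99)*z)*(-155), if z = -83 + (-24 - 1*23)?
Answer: -3123250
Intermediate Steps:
z = -130 (z = -83 + (-24 - 23) = -83 - 47 = -130)
((-56 - 1*99)*z)*(-155) = ((-56 - 1*99)*(-130))*(-155) = ((-56 - 99)*(-130))*(-155) = -155*(-130)*(-155) = 20150*(-155) = -3123250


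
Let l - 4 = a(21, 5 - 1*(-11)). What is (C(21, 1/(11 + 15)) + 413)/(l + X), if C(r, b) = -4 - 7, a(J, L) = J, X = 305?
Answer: 67/55 ≈ 1.2182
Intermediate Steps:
l = 25 (l = 4 + 21 = 25)
C(r, b) = -11
(C(21, 1/(11 + 15)) + 413)/(l + X) = (-11 + 413)/(25 + 305) = 402/330 = 402*(1/330) = 67/55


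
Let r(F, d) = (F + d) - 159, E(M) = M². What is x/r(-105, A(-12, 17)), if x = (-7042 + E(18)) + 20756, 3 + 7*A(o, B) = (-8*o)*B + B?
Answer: -49133/101 ≈ -486.47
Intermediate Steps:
A(o, B) = -3/7 + B/7 - 8*B*o/7 (A(o, B) = -3/7 + ((-8*o)*B + B)/7 = -3/7 + (-8*B*o + B)/7 = -3/7 + (B - 8*B*o)/7 = -3/7 + (B/7 - 8*B*o/7) = -3/7 + B/7 - 8*B*o/7)
r(F, d) = -159 + F + d
x = 14038 (x = (-7042 + 18²) + 20756 = (-7042 + 324) + 20756 = -6718 + 20756 = 14038)
x/r(-105, A(-12, 17)) = 14038/(-159 - 105 + (-3/7 + (⅐)*17 - 8/7*17*(-12))) = 14038/(-159 - 105 + (-3/7 + 17/7 + 1632/7)) = 14038/(-159 - 105 + 1646/7) = 14038/(-202/7) = 14038*(-7/202) = -49133/101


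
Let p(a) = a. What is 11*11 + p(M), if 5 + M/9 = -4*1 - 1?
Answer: 31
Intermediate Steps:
M = -90 (M = -45 + 9*(-4*1 - 1) = -45 + 9*(-4 - 1) = -45 + 9*(-5) = -45 - 45 = -90)
11*11 + p(M) = 11*11 - 90 = 121 - 90 = 31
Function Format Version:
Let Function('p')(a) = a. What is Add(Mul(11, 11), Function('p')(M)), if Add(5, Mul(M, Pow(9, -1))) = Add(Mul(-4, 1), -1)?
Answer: 31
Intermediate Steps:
M = -90 (M = Add(-45, Mul(9, Add(Mul(-4, 1), -1))) = Add(-45, Mul(9, Add(-4, -1))) = Add(-45, Mul(9, -5)) = Add(-45, -45) = -90)
Add(Mul(11, 11), Function('p')(M)) = Add(Mul(11, 11), -90) = Add(121, -90) = 31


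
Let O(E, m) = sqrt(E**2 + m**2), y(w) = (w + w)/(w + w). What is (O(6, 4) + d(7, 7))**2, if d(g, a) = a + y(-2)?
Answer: 116 + 32*sqrt(13) ≈ 231.38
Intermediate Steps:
y(w) = 1 (y(w) = (2*w)/((2*w)) = (2*w)*(1/(2*w)) = 1)
d(g, a) = 1 + a (d(g, a) = a + 1 = 1 + a)
(O(6, 4) + d(7, 7))**2 = (sqrt(6**2 + 4**2) + (1 + 7))**2 = (sqrt(36 + 16) + 8)**2 = (sqrt(52) + 8)**2 = (2*sqrt(13) + 8)**2 = (8 + 2*sqrt(13))**2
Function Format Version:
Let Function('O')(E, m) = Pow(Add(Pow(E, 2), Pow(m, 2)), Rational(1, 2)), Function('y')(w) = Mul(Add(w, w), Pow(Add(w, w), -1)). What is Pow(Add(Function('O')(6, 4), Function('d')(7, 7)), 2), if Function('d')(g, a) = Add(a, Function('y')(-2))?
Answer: Add(116, Mul(32, Pow(13, Rational(1, 2)))) ≈ 231.38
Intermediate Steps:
Function('y')(w) = 1 (Function('y')(w) = Mul(Mul(2, w), Pow(Mul(2, w), -1)) = Mul(Mul(2, w), Mul(Rational(1, 2), Pow(w, -1))) = 1)
Function('d')(g, a) = Add(1, a) (Function('d')(g, a) = Add(a, 1) = Add(1, a))
Pow(Add(Function('O')(6, 4), Function('d')(7, 7)), 2) = Pow(Add(Pow(Add(Pow(6, 2), Pow(4, 2)), Rational(1, 2)), Add(1, 7)), 2) = Pow(Add(Pow(Add(36, 16), Rational(1, 2)), 8), 2) = Pow(Add(Pow(52, Rational(1, 2)), 8), 2) = Pow(Add(Mul(2, Pow(13, Rational(1, 2))), 8), 2) = Pow(Add(8, Mul(2, Pow(13, Rational(1, 2)))), 2)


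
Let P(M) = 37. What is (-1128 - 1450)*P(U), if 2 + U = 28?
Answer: -95386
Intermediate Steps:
U = 26 (U = -2 + 28 = 26)
(-1128 - 1450)*P(U) = (-1128 - 1450)*37 = -2578*37 = -95386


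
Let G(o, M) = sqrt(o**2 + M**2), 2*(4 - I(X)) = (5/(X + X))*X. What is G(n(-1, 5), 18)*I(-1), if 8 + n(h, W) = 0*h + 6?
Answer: 11*sqrt(82)/2 ≈ 49.805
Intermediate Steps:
I(X) = 11/4 (I(X) = 4 - 5/(X + X)*X/2 = 4 - 5/((2*X))*X/2 = 4 - 5*(1/(2*X))*X/2 = 4 - 5/(2*X)*X/2 = 4 - 1/2*5/2 = 4 - 5/4 = 11/4)
n(h, W) = -2 (n(h, W) = -8 + (0*h + 6) = -8 + (0 + 6) = -8 + 6 = -2)
G(o, M) = sqrt(M**2 + o**2)
G(n(-1, 5), 18)*I(-1) = sqrt(18**2 + (-2)**2)*(11/4) = sqrt(324 + 4)*(11/4) = sqrt(328)*(11/4) = (2*sqrt(82))*(11/4) = 11*sqrt(82)/2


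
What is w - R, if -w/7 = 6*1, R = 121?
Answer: -163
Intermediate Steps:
w = -42 ≈ -42.000
w - R = -42 - 1*121 = -42 - 121 = -163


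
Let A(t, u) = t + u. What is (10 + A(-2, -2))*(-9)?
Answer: -54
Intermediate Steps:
(10 + A(-2, -2))*(-9) = (10 + (-2 - 2))*(-9) = (10 - 4)*(-9) = 6*(-9) = -54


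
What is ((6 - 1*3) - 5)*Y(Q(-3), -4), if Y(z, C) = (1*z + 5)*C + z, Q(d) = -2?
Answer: 28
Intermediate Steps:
Y(z, C) = z + C*(5 + z) (Y(z, C) = (z + 5)*C + z = (5 + z)*C + z = C*(5 + z) + z = z + C*(5 + z))
((6 - 1*3) - 5)*Y(Q(-3), -4) = ((6 - 1*3) - 5)*(-2 + 5*(-4) - 4*(-2)) = ((6 - 3) - 5)*(-2 - 20 + 8) = (3 - 5)*(-14) = -2*(-14) = 28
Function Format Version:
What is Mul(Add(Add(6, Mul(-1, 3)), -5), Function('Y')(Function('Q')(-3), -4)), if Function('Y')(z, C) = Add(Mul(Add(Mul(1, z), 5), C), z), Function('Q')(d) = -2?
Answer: 28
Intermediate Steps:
Function('Y')(z, C) = Add(z, Mul(C, Add(5, z))) (Function('Y')(z, C) = Add(Mul(Add(z, 5), C), z) = Add(Mul(Add(5, z), C), z) = Add(Mul(C, Add(5, z)), z) = Add(z, Mul(C, Add(5, z))))
Mul(Add(Add(6, Mul(-1, 3)), -5), Function('Y')(Function('Q')(-3), -4)) = Mul(Add(Add(6, Mul(-1, 3)), -5), Add(-2, Mul(5, -4), Mul(-4, -2))) = Mul(Add(Add(6, -3), -5), Add(-2, -20, 8)) = Mul(Add(3, -5), -14) = Mul(-2, -14) = 28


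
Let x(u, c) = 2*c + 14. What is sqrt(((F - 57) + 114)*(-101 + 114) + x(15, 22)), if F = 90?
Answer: sqrt(1969) ≈ 44.373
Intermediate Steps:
x(u, c) = 14 + 2*c
sqrt(((F - 57) + 114)*(-101 + 114) + x(15, 22)) = sqrt(((90 - 57) + 114)*(-101 + 114) + (14 + 2*22)) = sqrt((33 + 114)*13 + (14 + 44)) = sqrt(147*13 + 58) = sqrt(1911 + 58) = sqrt(1969)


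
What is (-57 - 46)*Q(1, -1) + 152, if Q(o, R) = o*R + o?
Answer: 152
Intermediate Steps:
Q(o, R) = o + R*o (Q(o, R) = R*o + o = o + R*o)
(-57 - 46)*Q(1, -1) + 152 = (-57 - 46)*(1*(1 - 1)) + 152 = -103*0 + 152 = 0 + 152 = 152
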